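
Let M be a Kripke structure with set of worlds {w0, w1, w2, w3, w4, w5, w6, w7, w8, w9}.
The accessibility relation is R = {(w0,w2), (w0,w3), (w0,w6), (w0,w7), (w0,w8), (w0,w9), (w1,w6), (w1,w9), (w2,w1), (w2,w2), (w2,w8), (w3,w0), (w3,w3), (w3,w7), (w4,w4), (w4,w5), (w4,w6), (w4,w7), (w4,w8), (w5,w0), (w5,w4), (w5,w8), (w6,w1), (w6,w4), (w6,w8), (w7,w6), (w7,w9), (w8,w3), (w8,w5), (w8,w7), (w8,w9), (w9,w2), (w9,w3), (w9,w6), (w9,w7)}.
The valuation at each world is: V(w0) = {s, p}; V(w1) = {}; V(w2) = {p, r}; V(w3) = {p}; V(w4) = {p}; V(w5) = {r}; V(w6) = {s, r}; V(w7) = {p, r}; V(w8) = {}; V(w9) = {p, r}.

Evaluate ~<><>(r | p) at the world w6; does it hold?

No

At w6: <><>(r | p) is true, so ~<><>(r | p) is false.
  At w6: <><>(r | p) requires <>(r | p) at some successor in {w1, w4, w8}.
    <>(r | p) holds at w1, so <><>(r | p) is true at w6.
      At w1: <>(r | p) requires r | p at some successor in {w6, w9}.
        r | p holds at w6, so <>(r | p) is true at w1.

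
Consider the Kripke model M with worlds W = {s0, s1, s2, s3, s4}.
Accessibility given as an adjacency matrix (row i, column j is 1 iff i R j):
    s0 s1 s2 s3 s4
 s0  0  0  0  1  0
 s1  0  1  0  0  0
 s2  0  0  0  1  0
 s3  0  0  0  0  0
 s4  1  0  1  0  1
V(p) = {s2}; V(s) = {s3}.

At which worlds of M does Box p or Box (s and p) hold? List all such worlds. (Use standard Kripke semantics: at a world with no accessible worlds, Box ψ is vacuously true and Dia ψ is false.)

Let φ = Box p or Box (s and p). Evaluate φ at each world:
  s0 (successors {s3}): φ is false.
  s1 (successors {s1}): φ is false.
  s2 (successors {s3}): φ is false.
  s3 (successors ∅): φ is true.
  s4 (successors {s0, s2, s4}): φ is false.
For instance, at s2:
  At s2: Box p is false, Box (s and p) is false, so Box p or Box (s and p) is false.
    At s2: Box p requires p at every successor {s3}.
      p fails at s3, so Box p is false at s2.
    At s2: Box (s and p) requires s and p at every successor {s3}.
      s and p fails at s3, so Box (s and p) is false at s2.
Satisfying worlds: {s3}

s3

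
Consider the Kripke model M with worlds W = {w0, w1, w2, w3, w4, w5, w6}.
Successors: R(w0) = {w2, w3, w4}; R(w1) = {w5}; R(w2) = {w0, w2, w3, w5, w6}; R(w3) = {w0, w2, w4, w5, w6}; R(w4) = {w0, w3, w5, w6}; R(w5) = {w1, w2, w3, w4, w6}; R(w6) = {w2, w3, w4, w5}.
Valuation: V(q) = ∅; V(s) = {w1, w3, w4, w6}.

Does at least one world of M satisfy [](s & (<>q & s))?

Let φ = [](s & (<>q & s)). Evaluate φ at each world:
  w0 (successors {w2, w3, w4}): φ is false.
  w1 (successors {w5}): φ is false.
  w2 (successors {w0, w2, w3, w5, w6}): φ is false.
  w3 (successors {w0, w2, w4, w5, w6}): φ is false.
  w4 (successors {w0, w3, w5, w6}): φ is false.
  w5 (successors {w1, w2, w3, w4, w6}): φ is false.
  w6 (successors {w2, w3, w4, w5}): φ is false.
For instance, at w3:
  At w3: [](s & (<>q & s)) requires s & (<>q & s) at every successor {w0, w2, w4, w5, w6}.
    s & (<>q & s) fails at w0, so [](s & (<>q & s)) is false at w3.
      At w0: s is false, <>q & s is false, so s & (<>q & s) is false.

No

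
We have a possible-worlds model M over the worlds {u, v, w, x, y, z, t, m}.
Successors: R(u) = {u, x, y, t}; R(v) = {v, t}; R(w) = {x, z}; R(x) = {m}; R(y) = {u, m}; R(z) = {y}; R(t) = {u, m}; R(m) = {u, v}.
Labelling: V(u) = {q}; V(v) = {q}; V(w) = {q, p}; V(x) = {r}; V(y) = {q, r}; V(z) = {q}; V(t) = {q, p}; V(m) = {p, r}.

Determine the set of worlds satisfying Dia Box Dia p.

u, v, w, x, y, t, m

Let φ = Dia Box Dia p. Evaluate φ at each world:
  u (successors {u, x, y, t}): φ is true.
  v (successors {v, t}): φ is true.
  w (successors {x, z}): φ is true.
  x (successors {m}): φ is true.
  y (successors {u, m}): φ is true.
  z (successors {y}): φ is false.
  t (successors {u, m}): φ is true.
  m (successors {u, v}): φ is true.
For instance, at t:
  At t: Dia Box Dia p requires Box Dia p at some successor in {u, m}.
    Box Dia p holds at u, so Dia Box Dia p is true at t.
      At u: Box Dia p requires Dia p at every successor {u, x, y, t}.
        At u: Dia p is true.
        At x: Dia p is true.
        At y: Dia p is true.
        At t: Dia p is true.
      So Box Dia p is true at u.
Satisfying worlds: {u, v, w, x, y, t, m}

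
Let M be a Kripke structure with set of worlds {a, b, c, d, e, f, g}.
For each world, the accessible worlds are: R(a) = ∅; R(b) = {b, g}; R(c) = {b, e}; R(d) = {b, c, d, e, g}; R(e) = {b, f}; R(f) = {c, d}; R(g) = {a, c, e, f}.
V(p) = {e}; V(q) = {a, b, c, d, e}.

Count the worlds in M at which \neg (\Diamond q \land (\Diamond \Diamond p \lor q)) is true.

Let φ = \neg (\Diamond q \land (\Diamond \Diamond p \lor q)). Evaluate φ at each world:
  a (successors ∅): φ is true.
  b (successors {b, g}): φ is false.
  c (successors {b, e}): φ is false.
  d (successors {b, c, d, e, g}): φ is false.
  e (successors {b, f}): φ is false.
  f (successors {c, d}): φ is false.
  g (successors {a, c, e, f}): φ is false.
For instance, at e:
  At e: \Diamond q \land (\Diamond \Diamond p \lor q) is true, so \neg (\Diamond q \land (\Diamond \Diamond p \lor q)) is false.
    At e: \Diamond q is true, \Diamond \Diamond p \lor q is true, so \Diamond q \land (\Diamond \Diamond p \lor q) is true.
      At e: \Diamond q requires q at some successor in {b, f}.
        q holds at b, so \Diamond q is true at e.
      At e: \Diamond \Diamond p is false, q is true, so \Diamond \Diamond p \lor q is true.
Satisfying worlds: {a}

1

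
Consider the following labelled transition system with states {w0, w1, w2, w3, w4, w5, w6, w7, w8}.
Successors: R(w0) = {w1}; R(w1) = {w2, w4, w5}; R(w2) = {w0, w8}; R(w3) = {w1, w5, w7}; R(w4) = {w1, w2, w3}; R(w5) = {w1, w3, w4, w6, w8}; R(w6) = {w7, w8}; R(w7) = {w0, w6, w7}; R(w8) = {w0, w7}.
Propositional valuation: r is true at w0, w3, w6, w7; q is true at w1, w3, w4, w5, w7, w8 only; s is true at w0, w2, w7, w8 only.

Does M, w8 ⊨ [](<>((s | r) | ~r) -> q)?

No

Recall that []ψ holds at a world iff ψ holds at every accessible world, and <>ψ holds iff ψ holds at some accessible world.
At w8: [](<>((s | r) | ~r) -> q) requires <>((s | r) | ~r) -> q at every successor {w0, w7}.
  <>((s | r) | ~r) -> q fails at w0, so [](<>((s | r) | ~r) -> q) is false at w8.
    At w0: <>((s | r) | ~r) is true, q is false, so <>((s | r) | ~r) -> q is false.
      At w0: <>((s | r) | ~r) requires (s | r) | ~r at some successor in {w1}.
        (s | r) | ~r holds at w1, so <>((s | r) | ~r) is true at w0.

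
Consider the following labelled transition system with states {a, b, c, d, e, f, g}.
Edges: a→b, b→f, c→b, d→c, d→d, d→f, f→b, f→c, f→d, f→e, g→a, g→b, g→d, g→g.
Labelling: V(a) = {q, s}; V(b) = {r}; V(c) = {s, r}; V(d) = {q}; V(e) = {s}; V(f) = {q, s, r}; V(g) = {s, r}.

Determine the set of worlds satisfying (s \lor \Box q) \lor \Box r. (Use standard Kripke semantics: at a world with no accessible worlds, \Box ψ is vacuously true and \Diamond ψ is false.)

a, b, c, e, f, g

Let φ = (s \lor \Box q) \lor \Box r. Evaluate φ at each world:
  a (successors {b}): φ is true.
  b (successors {f}): φ is true.
  c (successors {b}): φ is true.
  d (successors {c, d, f}): φ is false.
  e (successors ∅): φ is true.
  f (successors {b, c, d, e}): φ is true.
  g (successors {a, b, d, g}): φ is true.
For instance, at d:
  At d: s \lor \Box q is false, \Box r is false, so (s \lor \Box q) \lor \Box r is false.
    At d: s is false, \Box q is false, so s \lor \Box q is false.
      At d: \Box q requires q at every successor {c, d, f}.
        q fails at c, so \Box q is false at d.
    At d: \Box r requires r at every successor {c, d, f}.
      r fails at d, so \Box r is false at d.
Satisfying worlds: {a, b, c, e, f, g}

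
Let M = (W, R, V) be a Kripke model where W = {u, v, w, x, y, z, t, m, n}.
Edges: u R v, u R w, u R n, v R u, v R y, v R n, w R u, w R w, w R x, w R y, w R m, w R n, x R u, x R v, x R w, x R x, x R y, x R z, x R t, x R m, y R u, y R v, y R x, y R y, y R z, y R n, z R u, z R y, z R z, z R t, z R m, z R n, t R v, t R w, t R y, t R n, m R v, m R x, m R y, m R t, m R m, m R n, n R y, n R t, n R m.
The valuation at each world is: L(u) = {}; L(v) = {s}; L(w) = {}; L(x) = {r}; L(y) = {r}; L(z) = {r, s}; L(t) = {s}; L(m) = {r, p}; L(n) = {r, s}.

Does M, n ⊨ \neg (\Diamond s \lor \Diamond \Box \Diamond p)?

At n: \Diamond s \lor \Diamond \Box \Diamond p is true, so \neg (\Diamond s \lor \Diamond \Box \Diamond p) is false.
  At n: \Diamond s is true, \Diamond \Box \Diamond p is false, so \Diamond s \lor \Diamond \Box \Diamond p is true.
    At n: \Diamond s requires s at some successor in {y, t, m}.
      s holds at t, so \Diamond s is true at n.
    At n: \Diamond \Box \Diamond p requires \Box \Diamond p at some successor in {y, t, m}.
      At y: \Box \Diamond p is false.
      At t: \Box \Diamond p is false.
      At m: \Box \Diamond p is false.
    So \Diamond \Box \Diamond p is false at n.

No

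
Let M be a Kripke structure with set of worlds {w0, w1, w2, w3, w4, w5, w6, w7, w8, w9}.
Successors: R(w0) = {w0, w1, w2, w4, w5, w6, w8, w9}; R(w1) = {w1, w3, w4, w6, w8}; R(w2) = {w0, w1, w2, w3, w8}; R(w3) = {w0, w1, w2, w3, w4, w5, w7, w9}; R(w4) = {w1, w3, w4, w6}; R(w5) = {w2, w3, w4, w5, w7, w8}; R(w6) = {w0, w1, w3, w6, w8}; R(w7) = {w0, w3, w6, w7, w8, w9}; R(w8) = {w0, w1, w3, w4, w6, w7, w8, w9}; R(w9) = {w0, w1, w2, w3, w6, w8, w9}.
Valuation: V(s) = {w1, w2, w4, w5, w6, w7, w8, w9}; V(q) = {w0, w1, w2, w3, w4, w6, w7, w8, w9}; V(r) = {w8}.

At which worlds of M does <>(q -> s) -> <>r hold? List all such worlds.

Let φ = <>(q -> s) -> <>r. Evaluate φ at each world:
  w0 (successors {w0, w1, w2, w4, w5, w6, w8, w9}): φ is true.
  w1 (successors {w1, w3, w4, w6, w8}): φ is true.
  w2 (successors {w0, w1, w2, w3, w8}): φ is true.
  w3 (successors {w0, w1, w2, w3, w4, w5, w7, w9}): φ is false.
  w4 (successors {w1, w3, w4, w6}): φ is false.
  w5 (successors {w2, w3, w4, w5, w7, w8}): φ is true.
  w6 (successors {w0, w1, w3, w6, w8}): φ is true.
  w7 (successors {w0, w3, w6, w7, w8, w9}): φ is true.
  w8 (successors {w0, w1, w3, w4, w6, w7, w8, w9}): φ is true.
  w9 (successors {w0, w1, w2, w3, w6, w8, w9}): φ is true.
For instance, at w2:
  At w2: <>(q -> s) is true, <>r is true, so <>(q -> s) -> <>r is true.
    At w2: <>(q -> s) requires q -> s at some successor in {w0, w1, w2, w3, w8}.
      q -> s holds at w1, so <>(q -> s) is true at w2.
    At w2: <>r requires r at some successor in {w0, w1, w2, w3, w8}.
      r holds at w8, so <>r is true at w2.
Satisfying worlds: {w0, w1, w2, w5, w6, w7, w8, w9}

w0, w1, w2, w5, w6, w7, w8, w9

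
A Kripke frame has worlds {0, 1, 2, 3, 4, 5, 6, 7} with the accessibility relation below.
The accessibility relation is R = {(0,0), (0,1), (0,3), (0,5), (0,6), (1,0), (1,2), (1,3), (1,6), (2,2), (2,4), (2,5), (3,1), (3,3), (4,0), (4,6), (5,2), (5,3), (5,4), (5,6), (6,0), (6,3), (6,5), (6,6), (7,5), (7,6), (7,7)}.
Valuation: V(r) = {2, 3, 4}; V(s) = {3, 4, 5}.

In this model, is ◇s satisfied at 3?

Recall that ◇ψ holds at a world iff ψ holds at some accessible world.
At 3: ◇s requires s at some successor in {1, 3}.
  s holds at 3, so ◇s is true at 3.

Yes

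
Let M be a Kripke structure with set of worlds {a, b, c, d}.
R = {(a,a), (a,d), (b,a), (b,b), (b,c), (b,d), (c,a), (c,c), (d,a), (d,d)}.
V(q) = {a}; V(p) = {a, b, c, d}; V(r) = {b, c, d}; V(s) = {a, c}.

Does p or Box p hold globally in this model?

Yes

Recall that Box ψ holds at a world iff ψ holds at every accessible world, and Dia ψ holds iff ψ holds at some accessible world.
Let φ = p or Box p. Evaluate φ at each world:
  a (successors {a, d}): φ is true.
  b (successors {a, b, c, d}): φ is true.
  c (successors {a, c}): φ is true.
  d (successors {a, d}): φ is true.
For instance, at a:
  At a: p is true, Box p is true, so p or Box p is true.
    At a: Box p requires p at every successor {a, d}.
      At a: p is true.
      At d: p is true.
    So Box p is true at a.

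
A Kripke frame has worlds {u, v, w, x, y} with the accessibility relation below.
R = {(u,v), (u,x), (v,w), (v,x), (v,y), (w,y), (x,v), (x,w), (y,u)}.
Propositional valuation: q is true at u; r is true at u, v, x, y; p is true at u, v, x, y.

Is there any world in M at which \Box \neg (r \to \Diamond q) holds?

Recall that \Box ψ holds at a world iff ψ holds at every accessible world, and \Diamond ψ holds iff ψ holds at some accessible world.
Let φ = \Box \neg (r \to \Diamond q). Evaluate φ at each world:
  u (successors {v, x}): φ is true.
  v (successors {w, x, y}): φ is false.
  w (successors {y}): φ is false.
  x (successors {v, w}): φ is false.
  y (successors {u}): φ is true.
Detail at u (witness):
  At u: \Box \neg (r \to \Diamond q) requires \neg (r \to \Diamond q) at every successor {v, x}.
      At v: r \to \Diamond q is false, so \neg (r \to \Diamond q) is true.
      At x: r \to \Diamond q is false, so \neg (r \to \Diamond q) is true.
  So \Box \neg (r \to \Diamond q) is true at u.

Yes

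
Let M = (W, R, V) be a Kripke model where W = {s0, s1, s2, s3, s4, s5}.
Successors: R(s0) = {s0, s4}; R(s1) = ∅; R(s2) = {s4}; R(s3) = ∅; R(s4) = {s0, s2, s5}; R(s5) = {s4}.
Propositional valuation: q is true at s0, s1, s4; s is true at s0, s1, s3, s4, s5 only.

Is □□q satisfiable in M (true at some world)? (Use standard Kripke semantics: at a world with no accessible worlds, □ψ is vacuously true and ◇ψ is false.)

Yes

Let φ = □□q. Evaluate φ at each world:
  s0 (successors {s0, s4}): φ is false.
  s1 (successors ∅): φ is true.
  s2 (successors {s4}): φ is false.
  s3 (successors ∅): φ is true.
  s4 (successors {s0, s2, s5}): φ is true.
  s5 (successors {s4}): φ is false.
Detail at s1 (witness):
  At s1: no accessible worlds, so □□q holds vacuously.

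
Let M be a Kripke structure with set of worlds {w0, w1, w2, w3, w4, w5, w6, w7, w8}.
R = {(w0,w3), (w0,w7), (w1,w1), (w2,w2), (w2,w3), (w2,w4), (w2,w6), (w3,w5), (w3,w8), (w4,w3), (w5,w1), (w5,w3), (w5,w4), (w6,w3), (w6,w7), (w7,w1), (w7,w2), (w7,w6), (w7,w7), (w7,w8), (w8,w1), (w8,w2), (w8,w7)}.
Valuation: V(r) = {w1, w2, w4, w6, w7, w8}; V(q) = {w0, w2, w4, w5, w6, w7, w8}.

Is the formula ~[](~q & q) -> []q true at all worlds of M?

No

Let φ = ~[](~q & q) -> []q. Evaluate φ at each world:
  w0 (successors {w3, w7}): φ is false.
  w1 (successors {w1}): φ is false.
  w2 (successors {w2, w3, w4, w6}): φ is false.
  w3 (successors {w5, w8}): φ is true.
  w4 (successors {w3}): φ is false.
  w5 (successors {w1, w3, w4}): φ is false.
  w6 (successors {w3, w7}): φ is false.
  w7 (successors {w1, w2, w6, w7, w8}): φ is false.
  w8 (successors {w1, w2, w7}): φ is false.
Detail at w0 (counterexample):
  At w0: ~[](~q & q) is true, []q is false, so ~[](~q & q) -> []q is false.
    At w0: [](~q & q) is false, so ~[](~q & q) is true.
      At w0: [](~q & q) requires ~q & q at every successor {w3, w7}.
        ~q & q fails at w3, so [](~q & q) is false at w0.
    At w0: []q requires q at every successor {w3, w7}.
      q fails at w3, so []q is false at w0.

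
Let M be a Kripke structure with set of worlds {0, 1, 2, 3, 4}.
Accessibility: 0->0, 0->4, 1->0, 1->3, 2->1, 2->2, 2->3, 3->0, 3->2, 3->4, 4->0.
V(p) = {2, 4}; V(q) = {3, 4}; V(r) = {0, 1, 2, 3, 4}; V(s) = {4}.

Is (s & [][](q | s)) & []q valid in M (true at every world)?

Recall that []ψ holds at a world iff ψ holds at every accessible world, and <>ψ holds iff ψ holds at some accessible world.
Let φ = (s & [][](q | s)) & []q. Evaluate φ at each world:
  0 (successors {0, 4}): φ is false.
  1 (successors {0, 3}): φ is false.
  2 (successors {1, 2, 3}): φ is false.
  3 (successors {0, 2, 4}): φ is false.
  4 (successors {0}): φ is false.
Detail at 0 (counterexample):
  At 0: s & [][](q | s) is false, []q is false, so (s & [][](q | s)) & []q is false.
    At 0: s is false, [][](q | s) is false, so s & [][](q | s) is false.
      At 0: [][](q | s) requires [](q | s) at every successor {0, 4}.
        [](q | s) fails at 0, so [][](q | s) is false at 0.
    At 0: []q requires q at every successor {0, 4}.
      q fails at 0, so []q is false at 0.

No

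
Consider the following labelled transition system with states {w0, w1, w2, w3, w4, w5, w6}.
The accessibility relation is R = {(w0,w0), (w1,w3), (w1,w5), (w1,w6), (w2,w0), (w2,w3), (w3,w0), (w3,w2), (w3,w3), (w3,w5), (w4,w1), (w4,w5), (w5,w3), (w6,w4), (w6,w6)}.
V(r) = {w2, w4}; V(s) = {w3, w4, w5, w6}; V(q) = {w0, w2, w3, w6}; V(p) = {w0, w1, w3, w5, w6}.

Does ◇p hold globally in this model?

Let φ = ◇p. Evaluate φ at each world:
  w0 (successors {w0}): φ is true.
  w1 (successors {w3, w5, w6}): φ is true.
  w2 (successors {w0, w3}): φ is true.
  w3 (successors {w0, w2, w3, w5}): φ is true.
  w4 (successors {w1, w5}): φ is true.
  w5 (successors {w3}): φ is true.
  w6 (successors {w4, w6}): φ is true.
For instance, at w6:
  At w6: ◇p requires p at some successor in {w4, w6}.
    p holds at w6, so ◇p is true at w6.

Yes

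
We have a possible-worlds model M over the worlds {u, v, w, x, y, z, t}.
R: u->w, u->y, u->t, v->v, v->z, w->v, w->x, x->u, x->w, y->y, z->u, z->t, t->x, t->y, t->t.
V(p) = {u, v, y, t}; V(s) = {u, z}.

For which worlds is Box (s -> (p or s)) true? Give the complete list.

Let φ = Box (s -> (p or s)). Evaluate φ at each world:
  u (successors {w, y, t}): φ is true.
  v (successors {v, z}): φ is true.
  w (successors {v, x}): φ is true.
  x (successors {u, w}): φ is true.
  y (successors {y}): φ is true.
  z (successors {u, t}): φ is true.
  t (successors {x, y, t}): φ is true.
For instance, at t:
  At t: Box (s -> (p or s)) requires s -> (p or s) at every successor {x, y, t}.
    At x: s -> (p or s) is true.
    At y: s -> (p or s) is true.
    At t: s -> (p or s) is true.
  So Box (s -> (p or s)) is true at t.
Satisfying worlds: {u, v, w, x, y, z, t}

u, v, w, x, y, z, t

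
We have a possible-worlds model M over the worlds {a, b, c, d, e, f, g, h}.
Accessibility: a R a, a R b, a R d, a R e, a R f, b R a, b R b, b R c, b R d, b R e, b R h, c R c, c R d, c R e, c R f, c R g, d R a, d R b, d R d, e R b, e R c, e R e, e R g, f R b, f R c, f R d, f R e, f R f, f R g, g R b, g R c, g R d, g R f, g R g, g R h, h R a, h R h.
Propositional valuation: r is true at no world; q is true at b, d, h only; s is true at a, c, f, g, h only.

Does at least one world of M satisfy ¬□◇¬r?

Let φ = ¬□◇¬r. Evaluate φ at each world:
  a (successors {a, b, d, e, f}): φ is false.
  b (successors {a, b, c, d, e, h}): φ is false.
  c (successors {c, d, e, f, g}): φ is false.
  d (successors {a, b, d}): φ is false.
  e (successors {b, c, e, g}): φ is false.
  f (successors {b, c, d, e, f, g}): φ is false.
  g (successors {b, c, d, f, g, h}): φ is false.
  h (successors {a, h}): φ is false.
For instance, at h:
  At h: □◇¬r is true, so ¬□◇¬r is false.
    At h: □◇¬r requires ◇¬r at every successor {a, h}.
      At a: ◇¬r is true.
      At h: ◇¬r is true.
    So □◇¬r is true at h.

No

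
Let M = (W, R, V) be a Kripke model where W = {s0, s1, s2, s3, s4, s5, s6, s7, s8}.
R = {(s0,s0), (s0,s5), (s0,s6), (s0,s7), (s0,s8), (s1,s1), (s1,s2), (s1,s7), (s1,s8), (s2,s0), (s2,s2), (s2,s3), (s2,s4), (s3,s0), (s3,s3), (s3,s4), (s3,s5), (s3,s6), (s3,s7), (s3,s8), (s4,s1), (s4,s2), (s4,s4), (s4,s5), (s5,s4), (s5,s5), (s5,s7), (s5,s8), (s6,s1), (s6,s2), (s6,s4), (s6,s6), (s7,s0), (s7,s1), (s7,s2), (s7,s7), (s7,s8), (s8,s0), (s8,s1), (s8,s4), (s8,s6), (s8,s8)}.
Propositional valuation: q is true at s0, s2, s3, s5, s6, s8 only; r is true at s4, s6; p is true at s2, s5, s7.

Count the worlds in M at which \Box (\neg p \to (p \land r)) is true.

0

Let φ = \Box (\neg p \to (p \land r)). Evaluate φ at each world:
  s0 (successors {s0, s5, s6, s7, s8}): φ is false.
  s1 (successors {s1, s2, s7, s8}): φ is false.
  s2 (successors {s0, s2, s3, s4}): φ is false.
  s3 (successors {s0, s3, s4, s5, s6, s7, s8}): φ is false.
  s4 (successors {s1, s2, s4, s5}): φ is false.
  s5 (successors {s4, s5, s7, s8}): φ is false.
  s6 (successors {s1, s2, s4, s6}): φ is false.
  s7 (successors {s0, s1, s2, s7, s8}): φ is false.
  s8 (successors {s0, s1, s4, s6, s8}): φ is false.
For instance, at s5:
  At s5: \Box (\neg p \to (p \land r)) requires \neg p \to (p \land r) at every successor {s4, s5, s7, s8}.
    \neg p \to (p \land r) fails at s4, so \Box (\neg p \to (p \land r)) is false at s5.
Satisfying worlds: none.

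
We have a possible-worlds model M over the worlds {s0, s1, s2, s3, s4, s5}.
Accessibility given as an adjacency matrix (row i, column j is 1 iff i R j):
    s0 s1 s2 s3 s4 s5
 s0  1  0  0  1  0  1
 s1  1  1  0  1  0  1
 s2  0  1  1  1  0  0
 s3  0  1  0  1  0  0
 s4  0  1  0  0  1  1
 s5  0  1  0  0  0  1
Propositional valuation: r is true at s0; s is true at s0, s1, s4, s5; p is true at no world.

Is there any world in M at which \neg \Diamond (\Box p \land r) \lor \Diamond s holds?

Let φ = \neg \Diamond (\Box p \land r) \lor \Diamond s. Evaluate φ at each world:
  s0 (successors {s0, s3, s5}): φ is true.
  s1 (successors {s0, s1, s3, s5}): φ is true.
  s2 (successors {s1, s2, s3}): φ is true.
  s3 (successors {s1, s3}): φ is true.
  s4 (successors {s1, s4, s5}): φ is true.
  s5 (successors {s1, s5}): φ is true.
Detail at s0 (witness):
  At s0: \neg \Diamond (\Box p \land r) is true, \Diamond s is true, so \neg \Diamond (\Box p \land r) \lor \Diamond s is true.
    At s0: \Diamond (\Box p \land r) is false, so \neg \Diamond (\Box p \land r) is true.
      At s0: \Diamond (\Box p \land r) requires \Box p \land r at some successor in {s0, s3, s5}.
        At s0: \Box p \land r is false.
        At s3: \Box p \land r is false.
        At s5: \Box p \land r is false.
      So \Diamond (\Box p \land r) is false at s0.
    At s0: \Diamond s requires s at some successor in {s0, s3, s5}.
      s holds at s0, so \Diamond s is true at s0.

Yes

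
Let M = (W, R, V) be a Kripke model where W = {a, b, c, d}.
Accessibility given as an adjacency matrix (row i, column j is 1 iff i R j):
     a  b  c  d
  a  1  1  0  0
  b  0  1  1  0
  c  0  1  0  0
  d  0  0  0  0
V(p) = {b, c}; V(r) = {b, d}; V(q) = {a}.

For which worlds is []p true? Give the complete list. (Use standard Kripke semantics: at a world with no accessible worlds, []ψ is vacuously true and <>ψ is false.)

Let φ = []p. Evaluate φ at each world:
  a (successors {a, b}): φ is false.
  b (successors {b, c}): φ is true.
  c (successors {b}): φ is true.
  d (successors ∅): φ is true.
For instance, at b:
  At b: []p requires p at every successor {b, c}.
    At b: p is true.
    At c: p is true.
  So []p is true at b.
Satisfying worlds: {b, c, d}

b, c, d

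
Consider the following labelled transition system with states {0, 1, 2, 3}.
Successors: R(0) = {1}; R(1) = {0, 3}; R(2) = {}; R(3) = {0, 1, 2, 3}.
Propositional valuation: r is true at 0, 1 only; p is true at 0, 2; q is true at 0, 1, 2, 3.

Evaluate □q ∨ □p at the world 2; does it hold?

Yes

At 2: □q is true, □p is true, so □q ∨ □p is true.
  At 2: no accessible worlds, so □q holds vacuously.
  At 2: no accessible worlds, so □p holds vacuously.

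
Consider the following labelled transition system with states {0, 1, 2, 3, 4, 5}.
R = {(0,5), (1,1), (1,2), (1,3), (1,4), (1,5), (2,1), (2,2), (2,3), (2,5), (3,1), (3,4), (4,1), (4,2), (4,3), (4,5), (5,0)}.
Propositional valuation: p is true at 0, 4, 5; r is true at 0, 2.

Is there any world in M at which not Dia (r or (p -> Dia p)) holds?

Let φ = not Dia (r or (p -> Dia p)). Evaluate φ at each world:
  0 (successors {5}): φ is false.
  1 (successors {1, 2, 3, 4, 5}): φ is false.
  2 (successors {1, 2, 3, 5}): φ is false.
  3 (successors {1, 4}): φ is false.
  4 (successors {1, 2, 3, 5}): φ is false.
  5 (successors {0}): φ is false.
For instance, at 1:
  At 1: Dia (r or (p -> Dia p)) is true, so not Dia (r or (p -> Dia p)) is false.
    At 1: Dia (r or (p -> Dia p)) requires r or (p -> Dia p) at some successor in {1, 2, 3, 4, 5}.
      r or (p -> Dia p) holds at 1, so Dia (r or (p -> Dia p)) is true at 1.

No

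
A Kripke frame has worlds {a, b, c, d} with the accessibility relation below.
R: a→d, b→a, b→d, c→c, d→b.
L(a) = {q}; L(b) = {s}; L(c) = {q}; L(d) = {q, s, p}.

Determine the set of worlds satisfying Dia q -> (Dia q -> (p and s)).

Let φ = Dia q -> (Dia q -> (p and s)). Evaluate φ at each world:
  a (successors {d}): φ is false.
  b (successors {a, d}): φ is false.
  c (successors {c}): φ is false.
  d (successors {b}): φ is true.
For instance, at a:
  At a: Dia q is true, Dia q -> (p and s) is false, so Dia q -> (Dia q -> (p and s)) is false.
    At a: Dia q requires q at some successor in {d}.
      q holds at d, so Dia q is true at a.
    At a: Dia q is true, p and s is false, so Dia q -> (p and s) is false.
      At a: Dia q requires q at some successor in {d}.
        q holds at d, so Dia q is true at a.
Satisfying worlds: {d}

d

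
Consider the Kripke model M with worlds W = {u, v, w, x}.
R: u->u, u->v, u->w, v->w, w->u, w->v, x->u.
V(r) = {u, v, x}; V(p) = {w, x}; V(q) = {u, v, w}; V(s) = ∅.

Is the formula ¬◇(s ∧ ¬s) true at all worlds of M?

Let φ = ¬◇(s ∧ ¬s). Evaluate φ at each world:
  u (successors {u, v, w}): φ is true.
  v (successors {w}): φ is true.
  w (successors {u, v}): φ is true.
  x (successors {u}): φ is true.
For instance, at x:
  At x: ◇(s ∧ ¬s) is false, so ¬◇(s ∧ ¬s) is true.
    At x: ◇(s ∧ ¬s) requires s ∧ ¬s at some successor in {u}.
      At u: s ∧ ¬s is false.
    So ◇(s ∧ ¬s) is false at x.

Yes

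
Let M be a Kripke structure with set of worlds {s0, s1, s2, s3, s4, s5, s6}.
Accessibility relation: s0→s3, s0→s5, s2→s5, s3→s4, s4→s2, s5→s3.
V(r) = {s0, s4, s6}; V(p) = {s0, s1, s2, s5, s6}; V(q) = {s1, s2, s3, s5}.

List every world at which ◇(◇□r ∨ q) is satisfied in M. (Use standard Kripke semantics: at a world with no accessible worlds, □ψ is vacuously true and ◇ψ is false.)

s0, s2, s4, s5

Recall that □ψ holds at a world iff ψ holds at every accessible world, and ◇ψ holds iff ψ holds at some accessible world.
Let φ = ◇(◇□r ∨ q). Evaluate φ at each world:
  s0 (successors {s3, s5}): φ is true.
  s1 (successors ∅): φ is false.
  s2 (successors {s5}): φ is true.
  s3 (successors {s4}): φ is false.
  s4 (successors {s2}): φ is true.
  s5 (successors {s3}): φ is true.
  s6 (successors ∅): φ is false.
For instance, at s4:
  At s4: ◇(◇□r ∨ q) requires ◇□r ∨ q at some successor in {s2}.
    ◇□r ∨ q holds at s2, so ◇(◇□r ∨ q) is true at s4.
      At s2: ◇□r is false, q is true, so ◇□r ∨ q is true.
Satisfying worlds: {s0, s2, s4, s5}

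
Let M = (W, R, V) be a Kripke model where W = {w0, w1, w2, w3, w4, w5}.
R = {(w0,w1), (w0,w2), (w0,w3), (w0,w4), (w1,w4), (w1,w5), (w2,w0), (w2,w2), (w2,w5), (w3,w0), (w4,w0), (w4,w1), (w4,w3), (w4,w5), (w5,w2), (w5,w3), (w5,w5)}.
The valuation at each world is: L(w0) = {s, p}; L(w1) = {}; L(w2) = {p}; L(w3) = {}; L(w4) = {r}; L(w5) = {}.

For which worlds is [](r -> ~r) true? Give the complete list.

Let φ = [](r -> ~r). Evaluate φ at each world:
  w0 (successors {w1, w2, w3, w4}): φ is false.
  w1 (successors {w4, w5}): φ is false.
  w2 (successors {w0, w2, w5}): φ is true.
  w3 (successors {w0}): φ is true.
  w4 (successors {w0, w1, w3, w5}): φ is true.
  w5 (successors {w2, w3, w5}): φ is true.
For instance, at w5:
  At w5: [](r -> ~r) requires r -> ~r at every successor {w2, w3, w5}.
    At w2: r -> ~r is true.
    At w3: r -> ~r is true.
    At w5: r -> ~r is true.
  So [](r -> ~r) is true at w5.
Satisfying worlds: {w2, w3, w4, w5}

w2, w3, w4, w5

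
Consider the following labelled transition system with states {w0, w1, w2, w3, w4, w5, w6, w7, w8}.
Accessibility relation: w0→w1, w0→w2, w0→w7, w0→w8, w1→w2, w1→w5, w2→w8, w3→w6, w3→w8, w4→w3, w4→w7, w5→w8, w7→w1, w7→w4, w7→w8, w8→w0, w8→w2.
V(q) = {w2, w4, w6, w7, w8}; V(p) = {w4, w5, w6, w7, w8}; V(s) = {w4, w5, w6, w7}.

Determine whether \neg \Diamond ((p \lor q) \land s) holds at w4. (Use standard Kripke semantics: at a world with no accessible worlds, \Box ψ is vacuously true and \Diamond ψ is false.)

No

Recall that \Diamond ψ holds at a world iff ψ holds at some accessible world.
At w4: \Diamond ((p \lor q) \land s) is true, so \neg \Diamond ((p \lor q) \land s) is false.
  At w4: \Diamond ((p \lor q) \land s) requires (p \lor q) \land s at some successor in {w3, w7}.
    (p \lor q) \land s holds at w7, so \Diamond ((p \lor q) \land s) is true at w4.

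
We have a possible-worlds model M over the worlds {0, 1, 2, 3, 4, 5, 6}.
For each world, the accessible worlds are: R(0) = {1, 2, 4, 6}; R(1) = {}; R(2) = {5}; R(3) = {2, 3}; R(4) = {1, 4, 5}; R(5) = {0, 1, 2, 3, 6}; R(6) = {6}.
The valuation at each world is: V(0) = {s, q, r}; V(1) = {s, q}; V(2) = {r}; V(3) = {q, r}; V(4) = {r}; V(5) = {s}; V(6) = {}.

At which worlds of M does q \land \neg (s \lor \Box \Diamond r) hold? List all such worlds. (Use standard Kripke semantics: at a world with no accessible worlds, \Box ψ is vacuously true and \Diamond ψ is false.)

3

Let φ = q \land \neg (s \lor \Box \Diamond r). Evaluate φ at each world:
  0 (successors {1, 2, 4, 6}): φ is false.
  1 (successors ∅): φ is false.
  2 (successors {5}): φ is false.
  3 (successors {2, 3}): φ is true.
  4 (successors {1, 4, 5}): φ is false.
  5 (successors {0, 1, 2, 3, 6}): φ is false.
  6 (successors {6}): φ is false.
For instance, at 4:
  At 4: q is false, \neg (s \lor \Box \Diamond r) is true, so q \land \neg (s \lor \Box \Diamond r) is false.
    At 4: s \lor \Box \Diamond r is false, so \neg (s \lor \Box \Diamond r) is true.
      At 4: s is false, \Box \Diamond r is false, so s \lor \Box \Diamond r is false.
Satisfying worlds: {3}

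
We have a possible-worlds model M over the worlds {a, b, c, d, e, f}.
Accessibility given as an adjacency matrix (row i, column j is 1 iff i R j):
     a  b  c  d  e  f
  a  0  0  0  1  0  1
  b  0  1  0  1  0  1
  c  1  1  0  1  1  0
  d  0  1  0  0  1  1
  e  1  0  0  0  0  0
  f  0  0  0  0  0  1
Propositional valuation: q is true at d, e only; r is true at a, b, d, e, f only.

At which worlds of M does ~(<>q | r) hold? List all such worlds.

none

Let φ = ~(<>q | r). Evaluate φ at each world:
  a (successors {d, f}): φ is false.
  b (successors {b, d, f}): φ is false.
  c (successors {a, b, d, e}): φ is false.
  d (successors {b, e, f}): φ is false.
  e (successors {a}): φ is false.
  f (successors {f}): φ is false.
For instance, at a:
  At a: <>q | r is true, so ~(<>q | r) is false.
    At a: <>q is true, r is true, so <>q | r is true.
      At a: <>q requires q at some successor in {d, f}.
        q holds at d, so <>q is true at a.
Satisfying worlds: none.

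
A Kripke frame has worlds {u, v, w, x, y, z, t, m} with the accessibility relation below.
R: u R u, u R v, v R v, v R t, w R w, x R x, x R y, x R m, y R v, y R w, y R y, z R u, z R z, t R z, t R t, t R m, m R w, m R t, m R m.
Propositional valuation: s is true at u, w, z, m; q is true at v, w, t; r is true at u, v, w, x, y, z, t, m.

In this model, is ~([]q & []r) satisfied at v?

At v: []q & []r is true, so ~([]q & []r) is false.
  At v: []q is true, []r is true, so []q & []r is true.
    At v: []q requires q at every successor {v, t}.
      At v: q is true.
      At t: q is true.
    So []q is true at v.
    At v: []r requires r at every successor {v, t}.
      At v: r is true.
      At t: r is true.
    So []r is true at v.

No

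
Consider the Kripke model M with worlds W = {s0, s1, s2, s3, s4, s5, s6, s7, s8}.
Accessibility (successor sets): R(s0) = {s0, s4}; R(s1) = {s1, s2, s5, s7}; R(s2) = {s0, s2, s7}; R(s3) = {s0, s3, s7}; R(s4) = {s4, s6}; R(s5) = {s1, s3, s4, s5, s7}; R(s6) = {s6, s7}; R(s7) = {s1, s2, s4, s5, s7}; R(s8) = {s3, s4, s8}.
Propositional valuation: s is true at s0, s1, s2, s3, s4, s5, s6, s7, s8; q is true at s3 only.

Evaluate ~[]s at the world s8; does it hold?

Recall that []ψ holds at a world iff ψ holds at every accessible world, and <>ψ holds iff ψ holds at some accessible world.
At s8: []s is true, so ~[]s is false.
  At s8: []s requires s at every successor {s3, s4, s8}.
    At s3: s is true.
    At s4: s is true.
    At s8: s is true.
  So []s is true at s8.

No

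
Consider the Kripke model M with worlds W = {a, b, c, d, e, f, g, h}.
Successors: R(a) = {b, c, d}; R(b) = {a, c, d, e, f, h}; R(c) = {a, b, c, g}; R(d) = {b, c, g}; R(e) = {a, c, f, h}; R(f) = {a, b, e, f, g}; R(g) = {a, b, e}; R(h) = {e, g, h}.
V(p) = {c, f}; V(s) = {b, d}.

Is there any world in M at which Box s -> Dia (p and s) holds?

Yes

Let φ = Box s -> Dia (p and s). Evaluate φ at each world:
  a (successors {b, c, d}): φ is true.
  b (successors {a, c, d, e, f, h}): φ is true.
  c (successors {a, b, c, g}): φ is true.
  d (successors {b, c, g}): φ is true.
  e (successors {a, c, f, h}): φ is true.
  f (successors {a, b, e, f, g}): φ is true.
  g (successors {a, b, e}): φ is true.
  h (successors {e, g, h}): φ is true.
Detail at a (witness):
  At a: Box s is false, Dia (p and s) is false, so Box s -> Dia (p and s) is true.
    At a: Box s requires s at every successor {b, c, d}.
      s fails at c, so Box s is false at a.
    At a: Dia (p and s) requires p and s at some successor in {b, c, d}.
      At b: p and s is false.
      At c: p and s is false.
      At d: p and s is false.
    So Dia (p and s) is false at a.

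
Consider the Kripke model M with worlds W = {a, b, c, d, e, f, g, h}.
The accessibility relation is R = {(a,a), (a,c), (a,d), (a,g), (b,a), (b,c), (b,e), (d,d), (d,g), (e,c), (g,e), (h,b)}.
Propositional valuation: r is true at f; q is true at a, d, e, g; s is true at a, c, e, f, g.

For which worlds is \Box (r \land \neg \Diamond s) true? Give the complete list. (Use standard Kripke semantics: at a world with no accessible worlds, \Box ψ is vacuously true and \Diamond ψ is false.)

c, f

Let φ = \Box (r \land \neg \Diamond s). Evaluate φ at each world:
  a (successors {a, c, d, g}): φ is false.
  b (successors {a, c, e}): φ is false.
  c (successors ∅): φ is true.
  d (successors {d, g}): φ is false.
  e (successors {c}): φ is false.
  f (successors ∅): φ is true.
  g (successors {e}): φ is false.
  h (successors {b}): φ is false.
For instance, at h:
  At h: \Box (r \land \neg \Diamond s) requires r \land \neg \Diamond s at every successor {b}.
    r \land \neg \Diamond s fails at b, so \Box (r \land \neg \Diamond s) is false at h.
      At b: r is false, \neg \Diamond s is false, so r \land \neg \Diamond s is false.
Satisfying worlds: {c, f}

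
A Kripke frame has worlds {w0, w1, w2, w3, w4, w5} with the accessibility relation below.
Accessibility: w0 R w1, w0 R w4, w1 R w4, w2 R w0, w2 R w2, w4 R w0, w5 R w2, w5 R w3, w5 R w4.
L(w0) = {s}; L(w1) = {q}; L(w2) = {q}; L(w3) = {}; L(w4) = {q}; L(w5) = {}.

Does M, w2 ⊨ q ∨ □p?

Recall that □ψ holds at a world iff ψ holds at every accessible world, and ◇ψ holds iff ψ holds at some accessible world.
At w2: q is true, □p is false, so q ∨ □p is true.
  At w2: □p requires p at every successor {w0, w2}.
    p fails at w0, so □p is false at w2.

Yes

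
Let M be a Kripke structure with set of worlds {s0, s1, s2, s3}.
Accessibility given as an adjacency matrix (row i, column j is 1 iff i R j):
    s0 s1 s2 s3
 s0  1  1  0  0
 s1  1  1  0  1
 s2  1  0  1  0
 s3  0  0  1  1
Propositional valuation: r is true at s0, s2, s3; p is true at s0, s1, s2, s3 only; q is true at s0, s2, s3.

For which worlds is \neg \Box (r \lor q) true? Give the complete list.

Let φ = \neg \Box (r \lor q). Evaluate φ at each world:
  s0 (successors {s0, s1}): φ is true.
  s1 (successors {s0, s1, s3}): φ is true.
  s2 (successors {s0, s2}): φ is false.
  s3 (successors {s2, s3}): φ is false.
For instance, at s3:
  At s3: \Box (r \lor q) is true, so \neg \Box (r \lor q) is false.
    At s3: \Box (r \lor q) requires r \lor q at every successor {s2, s3}.
      At s2: r \lor q is true.
      At s3: r \lor q is true.
    So \Box (r \lor q) is true at s3.
Satisfying worlds: {s0, s1}

s0, s1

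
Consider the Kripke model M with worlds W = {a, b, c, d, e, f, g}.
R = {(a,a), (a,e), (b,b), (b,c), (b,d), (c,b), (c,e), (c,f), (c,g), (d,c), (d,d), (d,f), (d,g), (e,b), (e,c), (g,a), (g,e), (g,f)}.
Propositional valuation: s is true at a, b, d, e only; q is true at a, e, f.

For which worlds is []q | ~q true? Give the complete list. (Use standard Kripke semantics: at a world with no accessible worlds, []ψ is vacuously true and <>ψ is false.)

a, b, c, d, f, g

Let φ = []q | ~q. Evaluate φ at each world:
  a (successors {a, e}): φ is true.
  b (successors {b, c, d}): φ is true.
  c (successors {b, e, f, g}): φ is true.
  d (successors {c, d, f, g}): φ is true.
  e (successors {b, c}): φ is false.
  f (successors ∅): φ is true.
  g (successors {a, e, f}): φ is true.
For instance, at b:
  At b: []q is false, ~q is true, so []q | ~q is true.
    At b: []q requires q at every successor {b, c, d}.
      q fails at b, so []q is false at b.
Satisfying worlds: {a, b, c, d, f, g}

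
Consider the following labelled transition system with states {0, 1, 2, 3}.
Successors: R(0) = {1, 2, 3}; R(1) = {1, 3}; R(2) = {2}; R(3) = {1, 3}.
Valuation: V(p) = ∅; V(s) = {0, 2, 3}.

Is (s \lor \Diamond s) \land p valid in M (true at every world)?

Let φ = (s \lor \Diamond s) \land p. Evaluate φ at each world:
  0 (successors {1, 2, 3}): φ is false.
  1 (successors {1, 3}): φ is false.
  2 (successors {2}): φ is false.
  3 (successors {1, 3}): φ is false.
Detail at 0 (counterexample):
  At 0: s \lor \Diamond s is true, p is false, so (s \lor \Diamond s) \land p is false.
    At 0: s is true, \Diamond s is true, so s \lor \Diamond s is true.
      At 0: \Diamond s requires s at some successor in {1, 2, 3}.
        s holds at 2, so \Diamond s is true at 0.

No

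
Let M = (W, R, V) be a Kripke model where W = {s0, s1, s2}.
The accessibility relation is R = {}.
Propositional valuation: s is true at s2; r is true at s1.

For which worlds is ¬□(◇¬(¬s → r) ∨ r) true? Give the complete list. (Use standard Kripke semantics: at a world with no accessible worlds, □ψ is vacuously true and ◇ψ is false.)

none

Let φ = ¬□(◇¬(¬s → r) ∨ r). Evaluate φ at each world:
  s0 (successors ∅): φ is false.
  s1 (successors ∅): φ is false.
  s2 (successors ∅): φ is false.
For instance, at s2:
  At s2: □(◇¬(¬s → r) ∨ r) is true, so ¬□(◇¬(¬s → r) ∨ r) is false.
    At s2: no accessible worlds, so □(◇¬(¬s → r) ∨ r) holds vacuously.
Satisfying worlds: none.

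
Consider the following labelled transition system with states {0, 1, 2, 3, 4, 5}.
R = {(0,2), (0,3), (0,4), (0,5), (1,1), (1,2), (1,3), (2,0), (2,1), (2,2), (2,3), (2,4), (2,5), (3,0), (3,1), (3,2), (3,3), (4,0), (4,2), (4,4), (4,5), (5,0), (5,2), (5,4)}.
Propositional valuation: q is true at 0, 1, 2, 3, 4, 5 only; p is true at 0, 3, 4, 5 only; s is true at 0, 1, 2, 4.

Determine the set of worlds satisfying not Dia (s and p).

Recall that Dia ψ holds at a world iff ψ holds at some accessible world.
Let φ = not Dia (s and p). Evaluate φ at each world:
  0 (successors {2, 3, 4, 5}): φ is false.
  1 (successors {1, 2, 3}): φ is true.
  2 (successors {0, 1, 2, 3, 4, 5}): φ is false.
  3 (successors {0, 1, 2, 3}): φ is false.
  4 (successors {0, 2, 4, 5}): φ is false.
  5 (successors {0, 2, 4}): φ is false.
For instance, at 2:
  At 2: Dia (s and p) is true, so not Dia (s and p) is false.
    At 2: Dia (s and p) requires s and p at some successor in {0, 1, 2, 3, 4, 5}.
      s and p holds at 0, so Dia (s and p) is true at 2.
Satisfying worlds: {1}

1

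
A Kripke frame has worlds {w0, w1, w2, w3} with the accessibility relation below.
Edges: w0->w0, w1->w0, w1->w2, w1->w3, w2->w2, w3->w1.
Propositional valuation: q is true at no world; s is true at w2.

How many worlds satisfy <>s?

2

Recall that <>ψ holds at a world iff ψ holds at some accessible world.
Let φ = <>s. Evaluate φ at each world:
  w0 (successors {w0}): φ is false.
  w1 (successors {w0, w2, w3}): φ is true.
  w2 (successors {w2}): φ is true.
  w3 (successors {w1}): φ is false.
For instance, at w3:
  At w3: <>s requires s at some successor in {w1}.
    At w1: s is false.
  So <>s is false at w3.
Satisfying worlds: {w1, w2}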